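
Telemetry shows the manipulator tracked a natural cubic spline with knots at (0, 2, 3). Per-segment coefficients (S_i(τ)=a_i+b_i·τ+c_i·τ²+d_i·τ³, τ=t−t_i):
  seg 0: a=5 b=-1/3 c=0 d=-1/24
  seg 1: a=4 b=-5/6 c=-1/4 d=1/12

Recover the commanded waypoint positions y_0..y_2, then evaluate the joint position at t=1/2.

y_0=5 y_1=4 y_2=3
S(1/2) = 309/64

y_0 = S_0(0) = a_0 = 5
y_1 = S_1(0) = a_1 = 4
y_2 = S_1(1) = 3
t_q=1/2 is in segment 0 (τ=1/2); S_0(τ)=309/64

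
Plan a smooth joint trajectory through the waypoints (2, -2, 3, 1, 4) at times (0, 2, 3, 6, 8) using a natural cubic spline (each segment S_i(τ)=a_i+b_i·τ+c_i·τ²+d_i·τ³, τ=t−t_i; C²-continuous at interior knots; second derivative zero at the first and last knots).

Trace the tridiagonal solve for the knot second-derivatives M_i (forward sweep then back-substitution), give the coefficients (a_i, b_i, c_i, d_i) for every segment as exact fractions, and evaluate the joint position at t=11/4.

  seg 0: a=2 b=-5857/1248 c=0 d=3361/4992
  seg 1: a=-2 b=2113/624 c=3361/832 d=-6055/2496
  seg 2: a=3 b=10453/2496 c=-1347/416 d=311/576
  seg 3: a=1 b=-413/624 c=1349/832 d=-1349/4992
S(11/4) = 95237/53248

Δ: Δ0=-2, Δ1=5, Δ2=-2/3, Δ3=3/2
row 1: diag=6, rhs=42; c'=1/6, d'=7
row 2: denom=8−1·1/6=47/6; d'=(-34−1·7)/(47/6)=-246/47
row 3: denom=10−3·18/47=416/47; d'=(13−3·-246/47)/(416/47)=1349/416
back: M3=1349/416
back: M2=-246/47−18/47·1349/416=-1347/208
back: M1=7−1/6·-1347/208=3361/416
M: M0=0, M1=3361/416, M2=-1347/208, M3=1349/416, M4=0
seg 0: a=2, c=M0/2=0, d=(M1−M0)/(6·2)=3361/4992, b=Δ0−h0·(2M0+M1)/6=-5857/1248
seg 1: a=-2, c=M1/2=3361/832, d=(M2−M1)/(6·1)=-6055/2496, b=Δ1−h1·(2M1+M2)/6=2113/624
seg 2: a=3, c=M2/2=-1347/416, d=(M3−M2)/(6·3)=311/576, b=Δ2−h2·(2M2+M3)/6=10453/2496
seg 3: a=1, c=M3/2=1349/832, d=(M4−M3)/(6·2)=-1349/4992, b=Δ3−h3·(2M3+M4)/6=-413/624
t_q=11/4 → seg 1, τ=3/4; S=-2+2113/624·τ+3361/832·τ²+-6055/2496·τ³=95237/53248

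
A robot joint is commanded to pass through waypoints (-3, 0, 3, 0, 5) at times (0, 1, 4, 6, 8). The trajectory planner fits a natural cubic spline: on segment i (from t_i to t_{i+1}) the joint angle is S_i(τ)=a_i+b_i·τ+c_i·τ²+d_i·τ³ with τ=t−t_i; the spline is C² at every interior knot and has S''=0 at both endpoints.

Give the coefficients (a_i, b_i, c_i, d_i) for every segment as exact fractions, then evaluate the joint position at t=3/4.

  seg 0: a=-3 b=419/134 c=0 d=-17/134
  seg 1: a=0 b=184/67 c=-51/134 d=-9/134
  seg 2: a=3 b=-181/134 c=-66/67 d=61/134
  seg 3: a=0 b=23/134 c=117/67 d=-39/134
S(3/4) = -6075/8576

Δ: Δ0=3, Δ1=1, Δ2=-3/2, Δ3=5/2
row 1: diag=8, rhs=-12; c'=3/8, d'=-3/2
row 2: denom=10−3·3/8=71/8; d'=(-15−3·-3/2)/(71/8)=-84/71
row 3: denom=8−2·16/71=536/71; d'=(24−2·-84/71)/(536/71)=234/67
back: M3=234/67
back: M2=-84/71−16/71·234/67=-132/67
back: M1=-3/2−3/8·-132/67=-51/67
M: M0=0, M1=-51/67, M2=-132/67, M3=234/67, M4=0
seg 0: a=-3, c=M0/2=0, d=(M1−M0)/(6·1)=-17/134, b=Δ0−h0·(2M0+M1)/6=419/134
seg 1: a=0, c=M1/2=-51/134, d=(M2−M1)/(6·3)=-9/134, b=Δ1−h1·(2M1+M2)/6=184/67
seg 2: a=3, c=M2/2=-66/67, d=(M3−M2)/(6·2)=61/134, b=Δ2−h2·(2M2+M3)/6=-181/134
seg 3: a=0, c=M3/2=117/67, d=(M4−M3)/(6·2)=-39/134, b=Δ3−h3·(2M3+M4)/6=23/134
t_q=3/4 → seg 0, τ=3/4; S=-3+419/134·τ+0·τ²+-17/134·τ³=-6075/8576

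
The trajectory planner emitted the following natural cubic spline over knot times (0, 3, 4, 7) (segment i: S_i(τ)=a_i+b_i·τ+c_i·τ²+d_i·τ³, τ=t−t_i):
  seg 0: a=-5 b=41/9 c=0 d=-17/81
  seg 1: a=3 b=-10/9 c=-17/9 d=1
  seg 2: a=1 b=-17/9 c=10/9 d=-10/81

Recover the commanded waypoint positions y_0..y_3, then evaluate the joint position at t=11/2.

y_0=-5 y_1=3 y_2=1 y_3=2
S(11/2) = 1/4

y_0 = S_0(0) = a_0 = -5
y_1 = S_1(0) = a_1 = 3
y_2 = S_2(0) = a_2 = 1
y_3 = S_2(3) = 2
t_q=11/2 is in segment 2 (τ=3/2); S_2(τ)=1/4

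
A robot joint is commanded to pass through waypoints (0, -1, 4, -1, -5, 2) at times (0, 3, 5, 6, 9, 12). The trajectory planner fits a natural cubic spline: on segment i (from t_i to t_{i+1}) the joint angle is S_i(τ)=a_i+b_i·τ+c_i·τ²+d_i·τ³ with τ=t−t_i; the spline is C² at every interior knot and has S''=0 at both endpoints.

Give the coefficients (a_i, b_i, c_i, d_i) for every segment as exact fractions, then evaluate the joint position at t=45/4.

  seg 0: a=0 b=-19/9 c=0 d=16/81
  seg 1: a=-1 b=29/9 c=16/9 d=-77/72
  seg 2: a=4 b=-5/2 c=-167/36 d=77/36
  seg 3: a=-1 b=-193/36 c=16/9 d=-47/324
  seg 4: a=-5 b=25/18 c=17/36 d=-17/324
S(45/4) = -21/256

Δ: Δ0=-1/3, Δ1=5/2, Δ2=-5, Δ3=-4/3, Δ4=7/3
row 1: diag=10, rhs=17; c'=1/5, d'=17/10
row 2: denom=6−2·1/5=28/5; d'=(-45−2·17/10)/(28/5)=-121/14
row 3: denom=8−1·5/28=219/28; d'=(22−1·-121/14)/(219/28)=286/73
row 4: denom=12−3·28/73=792/73; d'=(22−3·286/73)/(792/73)=17/18
back: M4=17/18
back: M3=286/73−28/73·17/18=32/9
back: M2=-121/14−5/28·32/9=-167/18
back: M1=17/10−1/5·-167/18=32/9
M: M0=0, M1=32/9, M2=-167/18, M3=32/9, M4=17/18, M5=0
seg 0: a=0, c=M0/2=0, d=(M1−M0)/(6·3)=16/81, b=Δ0−h0·(2M0+M1)/6=-19/9
seg 1: a=-1, c=M1/2=16/9, d=(M2−M1)/(6·2)=-77/72, b=Δ1−h1·(2M1+M2)/6=29/9
seg 2: a=4, c=M2/2=-167/36, d=(M3−M2)/(6·1)=77/36, b=Δ2−h2·(2M2+M3)/6=-5/2
seg 3: a=-1, c=M3/2=16/9, d=(M4−M3)/(6·3)=-47/324, b=Δ3−h3·(2M3+M4)/6=-193/36
seg 4: a=-5, c=M4/2=17/36, d=(M5−M4)/(6·3)=-17/324, b=Δ4−h4·(2M4+M5)/6=25/18
t_q=45/4 → seg 4, τ=9/4; S=-5+25/18·τ+17/36·τ²+-17/324·τ³=-21/256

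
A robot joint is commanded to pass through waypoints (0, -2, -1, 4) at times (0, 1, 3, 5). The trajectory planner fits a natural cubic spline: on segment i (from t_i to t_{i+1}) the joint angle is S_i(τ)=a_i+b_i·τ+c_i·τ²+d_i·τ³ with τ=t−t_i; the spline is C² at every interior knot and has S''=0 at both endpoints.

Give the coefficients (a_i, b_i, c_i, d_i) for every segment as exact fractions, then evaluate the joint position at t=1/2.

  seg 0: a=0 b=-26/11 c=0 d=4/11
  seg 1: a=-2 b=-14/11 c=12/11 d=-9/88
  seg 2: a=-1 b=41/22 c=21/44 d=-7/88
S(1/2) = -25/22

Δ: Δ0=-2, Δ1=1/2, Δ2=5/2
row 1: diag=6, rhs=15; c'=1/3, d'=5/2
row 2: denom=8−2·1/3=22/3; d'=(12−2·5/2)/(22/3)=21/22
back: M2=21/22
back: M1=5/2−1/3·21/22=24/11
M: M0=0, M1=24/11, M2=21/22, M3=0
seg 0: a=0, c=M0/2=0, d=(M1−M0)/(6·1)=4/11, b=Δ0−h0·(2M0+M1)/6=-26/11
seg 1: a=-2, c=M1/2=12/11, d=(M2−M1)/(6·2)=-9/88, b=Δ1−h1·(2M1+M2)/6=-14/11
seg 2: a=-1, c=M2/2=21/44, d=(M3−M2)/(6·2)=-7/88, b=Δ2−h2·(2M2+M3)/6=41/22
t_q=1/2 → seg 0, τ=1/2; S=0+-26/11·τ+0·τ²+4/11·τ³=-25/22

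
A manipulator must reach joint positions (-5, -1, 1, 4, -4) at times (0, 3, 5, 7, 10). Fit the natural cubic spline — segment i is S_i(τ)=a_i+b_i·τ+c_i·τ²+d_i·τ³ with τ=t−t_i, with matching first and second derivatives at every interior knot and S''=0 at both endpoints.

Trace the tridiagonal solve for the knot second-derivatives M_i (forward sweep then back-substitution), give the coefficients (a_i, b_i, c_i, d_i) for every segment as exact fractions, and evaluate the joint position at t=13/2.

  seg 0: a=-5 b=31/20 c=0 d=-13/540
  seg 1: a=-1 b=9/10 c=-13/60 d=2/15
  seg 2: a=1 b=49/30 c=7/12 d=-13/40
  seg 3: a=4 b=1/15 c=-41/30 d=41/270
S(13/2) = 1173/320

Δ: Δ0=4/3, Δ1=1, Δ2=3/2, Δ3=-8/3
row 1: diag=10, rhs=-2; c'=1/5, d'=-1/5
row 2: denom=8−2·1/5=38/5; d'=(3−2·-1/5)/(38/5)=17/38
row 3: denom=10−2·5/19=180/19; d'=(-25−2·17/38)/(180/19)=-41/15
back: M3=-41/15
back: M2=17/38−5/19·-41/15=7/6
back: M1=-1/5−1/5·7/6=-13/30
M: M0=0, M1=-13/30, M2=7/6, M3=-41/15, M4=0
seg 0: a=-5, c=M0/2=0, d=(M1−M0)/(6·3)=-13/540, b=Δ0−h0·(2M0+M1)/6=31/20
seg 1: a=-1, c=M1/2=-13/60, d=(M2−M1)/(6·2)=2/15, b=Δ1−h1·(2M1+M2)/6=9/10
seg 2: a=1, c=M2/2=7/12, d=(M3−M2)/(6·2)=-13/40, b=Δ2−h2·(2M2+M3)/6=49/30
seg 3: a=4, c=M3/2=-41/30, d=(M4−M3)/(6·3)=41/270, b=Δ3−h3·(2M3+M4)/6=1/15
t_q=13/2 → seg 2, τ=3/2; S=1+49/30·τ+7/12·τ²+-13/40·τ³=1173/320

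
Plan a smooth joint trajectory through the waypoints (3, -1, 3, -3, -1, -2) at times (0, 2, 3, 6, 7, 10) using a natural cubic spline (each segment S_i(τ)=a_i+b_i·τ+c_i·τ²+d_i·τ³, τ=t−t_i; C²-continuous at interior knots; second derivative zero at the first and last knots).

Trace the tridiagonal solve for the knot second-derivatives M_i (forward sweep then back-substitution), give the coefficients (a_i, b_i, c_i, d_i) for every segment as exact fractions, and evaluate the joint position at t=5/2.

Δ: Δ0=-2, Δ1=4, Δ2=-2, Δ3=2, Δ4=-1/3
row 1: diag=6, rhs=36; c'=1/6, d'=6
row 2: denom=8−1·1/6=47/6; d'=(-36−1·6)/(47/6)=-252/47
row 3: denom=8−3·18/47=322/47; d'=(24−3·-252/47)/(322/47)=942/161
row 4: denom=8−1·47/322=2529/322; d'=(-14−1·942/161)/(2529/322)=-6392/2529
back: M4=-6392/2529
back: M3=942/161−47/322·-6392/2529=15730/2529
back: M2=-252/47−18/47·15730/2529=-2176/281
back: M1=6−1/6·-2176/281=6146/843
M: M0=0, M1=6146/843, M2=-2176/281, M3=15730/2529, M4=-6392/2529, M5=0
seg 0: a=3, c=M0/2=0, d=(M1−M0)/(6·2)=3073/5058, b=Δ0−h0·(2M0+M1)/6=-11204/2529
seg 1: a=-1, c=M1/2=3073/843, d=(M2−M1)/(6·1)=-6337/2529, b=Δ1−h1·(2M1+M2)/6=7234/2529
seg 2: a=3, c=M2/2=-1088/281, d=(M3−M2)/(6·3)=17657/22761, b=Δ2−h2·(2M2+M3)/6=6661/2529
seg 3: a=-3, c=M3/2=7865/2529, d=(M4−M3)/(6·1)=-1229/843, b=Δ3−h3·(2M3+M4)/6=880/2529
seg 4: a=-1, c=M4/2=-3196/2529, d=(M5−M4)/(6·3)=3196/22761, b=Δ4−h4·(2M4+M5)/6=5549/2529
t_q=5/2 → seg 1, τ=1/2; S=-1+7234/2529·τ+3073/843·τ²+-6337/2529·τ³=6935/6744

  seg 0: a=3 b=-11204/2529 c=0 d=3073/5058
  seg 1: a=-1 b=7234/2529 c=3073/843 d=-6337/2529
  seg 2: a=3 b=6661/2529 c=-1088/281 d=17657/22761
  seg 3: a=-3 b=880/2529 c=7865/2529 d=-1229/843
  seg 4: a=-1 b=5549/2529 c=-3196/2529 d=3196/22761
S(5/2) = 6935/6744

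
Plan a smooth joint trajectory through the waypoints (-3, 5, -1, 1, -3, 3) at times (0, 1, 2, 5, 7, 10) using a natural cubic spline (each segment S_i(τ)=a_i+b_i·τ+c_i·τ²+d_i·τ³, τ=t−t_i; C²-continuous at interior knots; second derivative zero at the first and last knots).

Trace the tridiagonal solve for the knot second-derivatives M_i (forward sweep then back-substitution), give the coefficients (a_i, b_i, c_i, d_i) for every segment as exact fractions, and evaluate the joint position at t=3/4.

Δ: Δ0=8, Δ1=-6, Δ2=2/3, Δ3=-2, Δ4=2
row 1: diag=4, rhs=-84; c'=1/4, d'=-21
row 2: denom=8−1·1/4=31/4; d'=(40−1·-21)/(31/4)=244/31
row 3: denom=10−3·12/31=274/31; d'=(-16−3·244/31)/(274/31)=-614/137
row 4: denom=10−2·31/137=1308/137; d'=(24−2·-614/137)/(1308/137)=1129/327
back: M4=1129/327
back: M3=-614/137−31/137·1129/327=-1721/327
back: M2=244/31−12/31·-1721/327=1080/109
back: M1=-21−1/4·1080/109=-2559/109
M: M0=0, M1=-2559/109, M2=1080/109, M3=-1721/327, M4=1129/327, M5=0
seg 0: a=-3, c=M0/2=0, d=(M1−M0)/(6·1)=-853/218, b=Δ0−h0·(2M0+M1)/6=2597/218
seg 1: a=5, c=M1/2=-2559/218, d=(M2−M1)/(6·1)=1213/218, b=Δ1−h1·(2M1+M2)/6=19/109
seg 2: a=-1, c=M2/2=540/109, d=(M3−M2)/(6·3)=-4961/5886, b=Δ2−h2·(2M2+M3)/6=-1441/218
seg 3: a=1, c=M3/2=-1721/654, d=(M4−M3)/(6·2)=475/654, b=Δ3−h3·(2M3+M4)/6=39/109
seg 4: a=-3, c=M4/2=1129/654, d=(M5−M4)/(6·3)=-1129/5886, b=Δ4−h4·(2M4+M5)/6=-475/327
t_q=3/4 → seg 0, τ=3/4; S=-3+2597/218·τ+0·τ²+-853/218·τ³=59769/13952

  seg 0: a=-3 b=2597/218 c=0 d=-853/218
  seg 1: a=5 b=19/109 c=-2559/218 d=1213/218
  seg 2: a=-1 b=-1441/218 c=540/109 d=-4961/5886
  seg 3: a=1 b=39/109 c=-1721/654 d=475/654
  seg 4: a=-3 b=-475/327 c=1129/654 d=-1129/5886
S(3/4) = 59769/13952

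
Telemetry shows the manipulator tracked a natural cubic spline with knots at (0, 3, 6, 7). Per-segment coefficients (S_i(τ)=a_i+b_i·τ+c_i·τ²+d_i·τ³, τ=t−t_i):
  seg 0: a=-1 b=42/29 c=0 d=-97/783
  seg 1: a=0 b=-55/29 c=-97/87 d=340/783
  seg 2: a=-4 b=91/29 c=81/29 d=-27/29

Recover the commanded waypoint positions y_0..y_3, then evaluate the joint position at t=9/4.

y_0 = S_0(0) = a_0 = -1
y_1 = S_1(0) = a_1 = 0
y_2 = S_2(0) = a_2 = -4
y_3 = S_2(1) = 1
t_q=9/4 is in segment 0 (τ=9/4); S_0(τ)=1573/1856

y_0=-1 y_1=0 y_2=-4 y_3=1
S(9/4) = 1573/1856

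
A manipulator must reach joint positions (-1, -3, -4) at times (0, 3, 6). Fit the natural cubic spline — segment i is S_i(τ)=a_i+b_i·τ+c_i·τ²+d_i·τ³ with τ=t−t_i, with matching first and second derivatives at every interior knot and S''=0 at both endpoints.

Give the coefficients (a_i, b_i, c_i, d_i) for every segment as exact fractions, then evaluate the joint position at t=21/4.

Δ: Δ0=-2/3, Δ1=-1/3
row 1: diag=12, rhs=2; c'=1/4, d'=1/6
back: M1=1/6
M: M0=0, M1=1/6, M2=0
seg 0: a=-1, c=M0/2=0, d=(M1−M0)/(6·3)=1/108, b=Δ0−h0·(2M0+M1)/6=-3/4
seg 1: a=-3, c=M1/2=1/12, d=(M2−M1)/(6·3)=-1/108, b=Δ1−h1·(2M1+M2)/6=-1/2
t_q=21/4 → seg 1, τ=9/4; S=-3+-1/2·τ+1/12·τ²+-1/108·τ³=-975/256

  seg 0: a=-1 b=-3/4 c=0 d=1/108
  seg 1: a=-3 b=-1/2 c=1/12 d=-1/108
S(21/4) = -975/256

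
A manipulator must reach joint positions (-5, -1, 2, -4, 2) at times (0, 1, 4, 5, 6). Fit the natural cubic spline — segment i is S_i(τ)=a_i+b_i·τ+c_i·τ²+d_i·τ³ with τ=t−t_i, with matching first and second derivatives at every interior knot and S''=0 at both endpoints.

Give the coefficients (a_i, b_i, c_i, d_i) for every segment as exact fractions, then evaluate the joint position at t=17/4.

Δ: Δ0=4, Δ1=1, Δ2=-6, Δ3=6
row 1: diag=8, rhs=-18; c'=3/8, d'=-9/4
row 2: denom=8−3·3/8=55/8; d'=(-42−3·-9/4)/(55/8)=-282/55
row 3: denom=4−1·8/55=212/55; d'=(72−1·-282/55)/(212/55)=2121/106
back: M3=2121/106
back: M2=-282/55−8/55·2121/106=-426/53
back: M1=-9/4−3/8·-426/53=81/106
M: M0=0, M1=81/106, M2=-426/53, M3=2121/106, M4=0
seg 0: a=-5, c=M0/2=0, d=(M1−M0)/(6·1)=27/212, b=Δ0−h0·(2M0+M1)/6=821/212
seg 1: a=-1, c=M1/2=81/212, d=(M2−M1)/(6·3)=-311/636, b=Δ1−h1·(2M1+M2)/6=451/106
seg 2: a=2, c=M2/2=-213/53, d=(M3−M2)/(6·1)=991/212, b=Δ2−h2·(2M2+M3)/6=-1411/212
seg 3: a=-4, c=M3/2=2121/212, d=(M4−M3)/(6·1)=-707/212, b=Δ3−h3·(2M3+M4)/6=-71/106
t_q=17/4 → seg 2, τ=1/4; S=2+-1411/212·τ+-213/53·τ²+991/212·τ³=2143/13568

  seg 0: a=-5 b=821/212 c=0 d=27/212
  seg 1: a=-1 b=451/106 c=81/212 d=-311/636
  seg 2: a=2 b=-1411/212 c=-213/53 d=991/212
  seg 3: a=-4 b=-71/106 c=2121/212 d=-707/212
S(17/4) = 2143/13568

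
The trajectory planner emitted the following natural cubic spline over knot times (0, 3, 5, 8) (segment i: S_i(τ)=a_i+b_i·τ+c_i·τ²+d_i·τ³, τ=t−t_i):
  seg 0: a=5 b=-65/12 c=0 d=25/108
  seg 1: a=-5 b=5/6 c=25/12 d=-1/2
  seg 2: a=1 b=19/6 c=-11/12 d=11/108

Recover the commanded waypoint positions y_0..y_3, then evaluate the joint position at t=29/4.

y_0=5 y_1=-5 y_2=1 y_3=5
S(29/4) = 1189/256

y_0 = S_0(0) = a_0 = 5
y_1 = S_1(0) = a_1 = -5
y_2 = S_2(0) = a_2 = 1
y_3 = S_2(3) = 5
t_q=29/4 is in segment 2 (τ=9/4); S_2(τ)=1189/256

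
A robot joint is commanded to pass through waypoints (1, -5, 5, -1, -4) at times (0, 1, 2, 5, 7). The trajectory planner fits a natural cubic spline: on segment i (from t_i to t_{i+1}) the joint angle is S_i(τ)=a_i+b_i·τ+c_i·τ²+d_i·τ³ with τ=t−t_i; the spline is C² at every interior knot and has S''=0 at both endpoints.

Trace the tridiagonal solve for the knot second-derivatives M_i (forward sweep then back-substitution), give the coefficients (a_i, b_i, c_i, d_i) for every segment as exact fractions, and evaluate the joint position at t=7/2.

  seg 0: a=1 b=-5803/548 c=0 d=2515/548
  seg 1: a=-5 b=871/274 c=7545/548 d=-3807/548
  seg 2: a=5 b=5411/548 c=-969/137 d=569/548
  seg 3: a=-1 b=-1241/274 c=1245/548 d=-415/1096
S(7/2) = 32447/4384

Δ: Δ0=-6, Δ1=10, Δ2=-2, Δ3=-3/2
row 1: diag=4, rhs=96; c'=1/4, d'=24
row 2: denom=8−1·1/4=31/4; d'=(-72−1·24)/(31/4)=-384/31
row 3: denom=10−3·12/31=274/31; d'=(3−3·-384/31)/(274/31)=1245/274
back: M3=1245/274
back: M2=-384/31−12/31·1245/274=-1938/137
back: M1=24−1/4·-1938/137=7545/274
M: M0=0, M1=7545/274, M2=-1938/137, M3=1245/274, M4=0
seg 0: a=1, c=M0/2=0, d=(M1−M0)/(6·1)=2515/548, b=Δ0−h0·(2M0+M1)/6=-5803/548
seg 1: a=-5, c=M1/2=7545/548, d=(M2−M1)/(6·1)=-3807/548, b=Δ1−h1·(2M1+M2)/6=871/274
seg 2: a=5, c=M2/2=-969/137, d=(M3−M2)/(6·3)=569/548, b=Δ2−h2·(2M2+M3)/6=5411/548
seg 3: a=-1, c=M3/2=1245/548, d=(M4−M3)/(6·2)=-415/1096, b=Δ3−h3·(2M3+M4)/6=-1241/274
t_q=7/2 → seg 2, τ=3/2; S=5+5411/548·τ+-969/137·τ²+569/548·τ³=32447/4384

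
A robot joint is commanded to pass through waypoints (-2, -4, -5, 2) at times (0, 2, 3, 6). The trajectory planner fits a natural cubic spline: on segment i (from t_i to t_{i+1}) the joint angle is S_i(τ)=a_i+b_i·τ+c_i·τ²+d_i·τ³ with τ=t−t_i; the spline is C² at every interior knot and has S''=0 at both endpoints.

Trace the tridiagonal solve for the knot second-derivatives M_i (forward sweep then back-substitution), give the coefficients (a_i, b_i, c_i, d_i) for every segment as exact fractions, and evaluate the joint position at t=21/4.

  seg 0: a=-2 b=-121/141 c=0 d=-5/141
  seg 1: a=-4 b=-181/141 c=-10/47 d=70/141
  seg 2: a=-5 b=-31/141 c=60/47 d=-20/141
S(21/4) = -487/752

Δ: Δ0=-1, Δ1=-1, Δ2=7/3
row 1: diag=6, rhs=0; c'=1/6, d'=0
row 2: denom=8−1·1/6=47/6; d'=(20−1·0)/(47/6)=120/47
back: M2=120/47
back: M1=0−1/6·120/47=-20/47
M: M0=0, M1=-20/47, M2=120/47, M3=0
seg 0: a=-2, c=M0/2=0, d=(M1−M0)/(6·2)=-5/141, b=Δ0−h0·(2M0+M1)/6=-121/141
seg 1: a=-4, c=M1/2=-10/47, d=(M2−M1)/(6·1)=70/141, b=Δ1−h1·(2M1+M2)/6=-181/141
seg 2: a=-5, c=M2/2=60/47, d=(M3−M2)/(6·3)=-20/141, b=Δ2−h2·(2M2+M3)/6=-31/141
t_q=21/4 → seg 2, τ=9/4; S=-5+-31/141·τ+60/47·τ²+-20/141·τ³=-487/752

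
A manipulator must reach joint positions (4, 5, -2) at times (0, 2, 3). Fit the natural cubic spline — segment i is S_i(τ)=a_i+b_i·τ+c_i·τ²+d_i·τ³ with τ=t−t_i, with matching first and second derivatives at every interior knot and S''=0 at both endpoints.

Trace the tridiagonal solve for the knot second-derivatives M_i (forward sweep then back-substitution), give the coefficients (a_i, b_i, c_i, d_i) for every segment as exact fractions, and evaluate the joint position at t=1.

  seg 0: a=4 b=3 c=0 d=-5/8
  seg 1: a=5 b=-9/2 c=-15/4 d=5/4
S(1) = 51/8

Δ: Δ0=1/2, Δ1=-7
row 1: diag=6, rhs=-45; c'=1/6, d'=-15/2
back: M1=-15/2
M: M0=0, M1=-15/2, M2=0
seg 0: a=4, c=M0/2=0, d=(M1−M0)/(6·2)=-5/8, b=Δ0−h0·(2M0+M1)/6=3
seg 1: a=5, c=M1/2=-15/4, d=(M2−M1)/(6·1)=5/4, b=Δ1−h1·(2M1+M2)/6=-9/2
t_q=1 → seg 0, τ=1; S=4+3·τ+0·τ²+-5/8·τ³=51/8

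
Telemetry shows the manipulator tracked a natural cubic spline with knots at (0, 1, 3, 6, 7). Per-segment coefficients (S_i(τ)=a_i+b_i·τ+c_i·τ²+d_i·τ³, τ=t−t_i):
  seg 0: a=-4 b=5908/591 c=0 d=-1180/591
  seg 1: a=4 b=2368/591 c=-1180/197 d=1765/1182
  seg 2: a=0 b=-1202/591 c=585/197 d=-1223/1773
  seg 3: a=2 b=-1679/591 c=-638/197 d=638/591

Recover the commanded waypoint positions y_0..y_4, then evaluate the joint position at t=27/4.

y_0 = S_0(0) = a_0 = -4
y_1 = S_1(0) = a_1 = 4
y_2 = S_2(0) = a_2 = 0
y_3 = S_3(0) = a_3 = 2
y_4 = S_3(1) = -3
t_q=27/4 is in segment 3 (τ=3/4); S_3(τ)=-9437/6304

y_0=-4 y_1=4 y_2=0 y_3=2 y_4=-3
S(27/4) = -9437/6304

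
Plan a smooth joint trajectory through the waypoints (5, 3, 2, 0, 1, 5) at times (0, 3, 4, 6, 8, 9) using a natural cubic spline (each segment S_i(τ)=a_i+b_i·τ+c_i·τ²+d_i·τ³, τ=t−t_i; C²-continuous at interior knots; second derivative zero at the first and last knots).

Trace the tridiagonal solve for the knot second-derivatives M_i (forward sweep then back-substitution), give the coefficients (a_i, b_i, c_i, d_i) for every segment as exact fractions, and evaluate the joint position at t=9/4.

Δ: Δ0=-2/3, Δ1=-1, Δ2=-1, Δ3=1/2, Δ4=4
row 1: diag=8, rhs=-2; c'=1/8, d'=-1/4
row 2: denom=6−1·1/8=47/8; d'=(0−1·-1/4)/(47/8)=2/47
row 3: denom=8−2·16/47=344/47; d'=(9−2·2/47)/(344/47)=419/344
row 4: denom=6−2·47/172=469/86; d'=(21−2·419/344)/(469/86)=3193/938
back: M4=3193/938
back: M3=419/344−47/172·3193/938=135/469
back: M2=2/47−16/47·135/469=-26/469
back: M1=-1/4−1/8·-26/469=-114/469
M: M0=0, M1=-114/469, M2=-26/469, M3=135/469, M4=3193/938, M5=0
seg 0: a=5, c=M0/2=0, d=(M1−M0)/(6·3)=-19/1407, b=Δ0−h0·(2M0+M1)/6=-767/1407
seg 1: a=3, c=M1/2=-57/469, d=(M2−M1)/(6·1)=44/1407, b=Δ1−h1·(2M1+M2)/6=-1280/1407
seg 2: a=2, c=M2/2=-13/469, d=(M3−M2)/(6·2)=23/804, b=Δ2−h2·(2M2+M3)/6=-1490/1407
seg 3: a=0, c=M3/2=135/938, d=(M4−M3)/(6·2)=2923/11256, b=Δ3−h3·(2M3+M4)/6=-1163/1407
seg 4: a=1, c=M4/2=3193/1876, d=(M5−M4)/(6·1)=-3193/5628, b=Δ4−h4·(2M4+M5)/6=8063/2814
t_q=9/4 → seg 0, τ=9/4; S=5+-767/1407·τ+0·τ²+-19/1407·τ³=15521/4288

  seg 0: a=5 b=-767/1407 c=0 d=-19/1407
  seg 1: a=3 b=-1280/1407 c=-57/469 d=44/1407
  seg 2: a=2 b=-1490/1407 c=-13/469 d=23/804
  seg 3: a=0 b=-1163/1407 c=135/938 d=2923/11256
  seg 4: a=1 b=8063/2814 c=3193/1876 d=-3193/5628
S(9/4) = 15521/4288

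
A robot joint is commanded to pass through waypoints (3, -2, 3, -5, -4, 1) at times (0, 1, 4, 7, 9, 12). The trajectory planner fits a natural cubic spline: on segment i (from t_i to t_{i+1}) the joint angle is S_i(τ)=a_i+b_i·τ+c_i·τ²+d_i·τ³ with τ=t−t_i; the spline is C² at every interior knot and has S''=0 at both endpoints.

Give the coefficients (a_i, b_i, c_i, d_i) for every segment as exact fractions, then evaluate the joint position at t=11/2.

Δ: Δ0=-5, Δ1=5/3, Δ2=-8/3, Δ3=1/2, Δ4=5/3
row 1: diag=8, rhs=40; c'=3/8, d'=5
row 2: denom=12−3·3/8=87/8; d'=(-26−3·5)/(87/8)=-328/87
row 3: denom=10−3·8/29=266/29; d'=(19−3·-328/87)/(266/29)=879/266
row 4: denom=10−2·29/133=1272/133; d'=(7−2·879/266)/(1272/133)=13/318
back: M4=13/318
back: M3=879/266−29/133·13/318=524/159
back: M2=-328/87−8/29·524/159=-248/53
back: M1=5−3/8·-248/53=358/53
M: M0=0, M1=358/53, M2=-248/53, M3=524/159, M4=13/318, M5=0
seg 0: a=3, c=M0/2=0, d=(M1−M0)/(6·1)=179/159, b=Δ0−h0·(2M0+M1)/6=-974/159
seg 1: a=-2, c=M1/2=179/53, d=(M2−M1)/(6·3)=-101/159, b=Δ1−h1·(2M1+M2)/6=-437/159
seg 2: a=3, c=M2/2=-124/53, d=(M3−M2)/(6·3)=634/1431, b=Δ2−h2·(2M2+M3)/6=58/159
seg 3: a=-5, c=M3/2=262/159, d=(M4−M3)/(6·2)=-115/424, b=Δ3−h3·(2M3+M4)/6=-272/159
seg 4: a=-4, c=M4/2=13/636, d=(M5−M4)/(6·3)=-13/5724, b=Δ4−h4·(2M4+M5)/6=517/318
t_q=11/2 → seg 2, τ=3/2; S=3+58/159·τ+-124/53·τ²+634/1431·τ³=-47/212

  seg 0: a=3 b=-974/159 c=0 d=179/159
  seg 1: a=-2 b=-437/159 c=179/53 d=-101/159
  seg 2: a=3 b=58/159 c=-124/53 d=634/1431
  seg 3: a=-5 b=-272/159 c=262/159 d=-115/424
  seg 4: a=-4 b=517/318 c=13/636 d=-13/5724
S(11/2) = -47/212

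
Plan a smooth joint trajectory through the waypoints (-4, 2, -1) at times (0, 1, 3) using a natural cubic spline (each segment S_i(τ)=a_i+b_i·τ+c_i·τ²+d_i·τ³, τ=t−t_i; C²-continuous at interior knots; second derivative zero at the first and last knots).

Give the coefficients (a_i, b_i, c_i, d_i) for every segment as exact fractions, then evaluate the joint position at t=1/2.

Δ: Δ0=6, Δ1=-3/2
row 1: diag=6, rhs=-45; c'=1/3, d'=-15/2
back: M1=-15/2
M: M0=0, M1=-15/2, M2=0
seg 0: a=-4, c=M0/2=0, d=(M1−M0)/(6·1)=-5/4, b=Δ0−h0·(2M0+M1)/6=29/4
seg 1: a=2, c=M1/2=-15/4, d=(M2−M1)/(6·2)=5/8, b=Δ1−h1·(2M1+M2)/6=7/2
t_q=1/2 → seg 0, τ=1/2; S=-4+29/4·τ+0·τ²+-5/4·τ³=-17/32

  seg 0: a=-4 b=29/4 c=0 d=-5/4
  seg 1: a=2 b=7/2 c=-15/4 d=5/8
S(1/2) = -17/32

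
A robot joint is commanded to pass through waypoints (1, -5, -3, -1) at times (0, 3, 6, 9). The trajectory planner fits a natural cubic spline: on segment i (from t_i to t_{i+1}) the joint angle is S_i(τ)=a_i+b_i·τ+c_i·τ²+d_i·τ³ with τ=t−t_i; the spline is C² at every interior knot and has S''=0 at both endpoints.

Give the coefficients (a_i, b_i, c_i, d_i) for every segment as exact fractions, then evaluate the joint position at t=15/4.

  seg 0: a=1 b=-122/45 c=0 d=32/405
  seg 1: a=-5 b=-26/45 c=32/45 d=-8/81
  seg 2: a=-3 b=46/45 c=-8/45 d=8/405
S(15/4) = -203/40

Δ: Δ0=-2, Δ1=2/3, Δ2=2/3
row 1: diag=12, rhs=16; c'=1/4, d'=4/3
row 2: denom=12−3·1/4=45/4; d'=(0−3·4/3)/(45/4)=-16/45
back: M2=-16/45
back: M1=4/3−1/4·-16/45=64/45
M: M0=0, M1=64/45, M2=-16/45, M3=0
seg 0: a=1, c=M0/2=0, d=(M1−M0)/(6·3)=32/405, b=Δ0−h0·(2M0+M1)/6=-122/45
seg 1: a=-5, c=M1/2=32/45, d=(M2−M1)/(6·3)=-8/81, b=Δ1−h1·(2M1+M2)/6=-26/45
seg 2: a=-3, c=M2/2=-8/45, d=(M3−M2)/(6·3)=8/405, b=Δ2−h2·(2M2+M3)/6=46/45
t_q=15/4 → seg 1, τ=3/4; S=-5+-26/45·τ+32/45·τ²+-8/81·τ³=-203/40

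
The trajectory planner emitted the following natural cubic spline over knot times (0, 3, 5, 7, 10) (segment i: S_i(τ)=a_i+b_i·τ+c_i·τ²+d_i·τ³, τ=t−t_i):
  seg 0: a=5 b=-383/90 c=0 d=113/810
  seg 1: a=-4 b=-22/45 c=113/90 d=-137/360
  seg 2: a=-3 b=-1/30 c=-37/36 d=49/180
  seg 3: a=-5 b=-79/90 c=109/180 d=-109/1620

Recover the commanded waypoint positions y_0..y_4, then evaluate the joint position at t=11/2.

y_0 = S_0(0) = a_0 = 5
y_1 = S_1(0) = a_1 = -4
y_2 = S_2(0) = a_2 = -3
y_3 = S_3(0) = a_3 = -5
y_4 = S_3(3) = -4
t_q=11/2 is in segment 2 (τ=1/2); S_2(τ)=-311/96

y_0=5 y_1=-4 y_2=-3 y_3=-5 y_4=-4
S(11/2) = -311/96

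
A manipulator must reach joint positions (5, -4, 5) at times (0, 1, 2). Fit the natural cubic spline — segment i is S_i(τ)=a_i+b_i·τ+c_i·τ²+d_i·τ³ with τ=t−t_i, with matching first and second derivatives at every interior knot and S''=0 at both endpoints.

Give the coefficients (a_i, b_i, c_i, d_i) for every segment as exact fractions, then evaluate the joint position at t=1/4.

  seg 0: a=5 b=-27/2 c=0 d=9/2
  seg 1: a=-4 b=0 c=27/2 d=-9/2
S(1/4) = 217/128

Δ: Δ0=-9, Δ1=9
row 1: diag=4, rhs=108; c'=1/4, d'=27
back: M1=27
M: M0=0, M1=27, M2=0
seg 0: a=5, c=M0/2=0, d=(M1−M0)/(6·1)=9/2, b=Δ0−h0·(2M0+M1)/6=-27/2
seg 1: a=-4, c=M1/2=27/2, d=(M2−M1)/(6·1)=-9/2, b=Δ1−h1·(2M1+M2)/6=0
t_q=1/4 → seg 0, τ=1/4; S=5+-27/2·τ+0·τ²+9/2·τ³=217/128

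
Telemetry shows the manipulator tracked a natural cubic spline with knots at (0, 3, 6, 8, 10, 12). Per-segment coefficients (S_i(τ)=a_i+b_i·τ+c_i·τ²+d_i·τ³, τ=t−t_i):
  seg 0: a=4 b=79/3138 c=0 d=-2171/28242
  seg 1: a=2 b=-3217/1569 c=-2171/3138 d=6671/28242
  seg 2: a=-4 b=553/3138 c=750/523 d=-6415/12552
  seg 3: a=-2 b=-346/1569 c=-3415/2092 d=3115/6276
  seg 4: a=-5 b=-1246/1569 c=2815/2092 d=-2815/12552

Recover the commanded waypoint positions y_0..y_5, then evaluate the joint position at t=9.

y_0=4 y_1=2 y_2=-4 y_3=-2 y_4=-5 y_5=-3
S(9) = -3511/1046

y_0 = S_0(0) = a_0 = 4
y_1 = S_1(0) = a_1 = 2
y_2 = S_2(0) = a_2 = -4
y_3 = S_3(0) = a_3 = -2
y_4 = S_4(0) = a_4 = -5
y_5 = S_4(2) = -3
t_q=9 is in segment 3 (τ=1); S_3(τ)=-3511/1046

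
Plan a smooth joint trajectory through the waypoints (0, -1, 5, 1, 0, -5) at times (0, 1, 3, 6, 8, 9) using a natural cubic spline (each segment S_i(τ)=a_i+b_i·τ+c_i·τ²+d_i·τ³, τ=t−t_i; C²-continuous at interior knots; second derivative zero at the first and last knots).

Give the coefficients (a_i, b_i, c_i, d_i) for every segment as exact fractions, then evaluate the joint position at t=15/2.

Δ: Δ0=-1, Δ1=3, Δ2=-4/3, Δ3=-1/2, Δ4=-5
row 1: diag=6, rhs=24; c'=1/3, d'=4
row 2: denom=10−2·1/3=28/3; d'=(-26−2·4)/(28/3)=-51/14
row 3: denom=10−3·9/28=253/28; d'=(5−3·-51/14)/(253/28)=446/253
row 4: denom=6−2·56/253=1406/253; d'=(-27−2·446/253)/(1406/253)=-7723/1406
back: M4=-7723/1406
back: M3=446/253−56/253·-7723/1406=2094/703
back: M2=-51/14−9/28·2094/703=-3234/703
back: M1=4−1/3·-3234/703=3890/703
M: M0=0, M1=3890/703, M2=-3234/703, M3=2094/703, M4=-7723/1406, M5=0
seg 0: a=0, c=M0/2=0, d=(M1−M0)/(6·1)=1945/2109, b=Δ0−h0·(2M0+M1)/6=-4054/2109
seg 1: a=-1, c=M1/2=1945/703, d=(M2−M1)/(6·2)=-1781/2109, b=Δ1−h1·(2M1+M2)/6=1781/2109
seg 2: a=5, c=M2/2=-1617/703, d=(M3−M2)/(6·3)=8/19, b=Δ2−h2·(2M2+M3)/6=3749/2109
seg 3: a=1, c=M3/2=1047/703, d=(M4−M3)/(6·2)=-11911/16872, b=Δ3−h3·(2M3+M4)/6=-1381/2109
seg 4: a=0, c=M4/2=-7723/2812, d=(M5−M4)/(6·1)=7723/8436, b=Δ4−h4·(2M4+M5)/6=-13367/4218
t_q=15/2 → seg 3, τ=3/2; S=1+-1381/2109·τ+1047/703·τ²+-11911/16872·τ³=44369/44992

  seg 0: a=0 b=-4054/2109 c=0 d=1945/2109
  seg 1: a=-1 b=1781/2109 c=1945/703 d=-1781/2109
  seg 2: a=5 b=3749/2109 c=-1617/703 d=8/19
  seg 3: a=1 b=-1381/2109 c=1047/703 d=-11911/16872
  seg 4: a=0 b=-13367/4218 c=-7723/2812 d=7723/8436
S(15/2) = 44369/44992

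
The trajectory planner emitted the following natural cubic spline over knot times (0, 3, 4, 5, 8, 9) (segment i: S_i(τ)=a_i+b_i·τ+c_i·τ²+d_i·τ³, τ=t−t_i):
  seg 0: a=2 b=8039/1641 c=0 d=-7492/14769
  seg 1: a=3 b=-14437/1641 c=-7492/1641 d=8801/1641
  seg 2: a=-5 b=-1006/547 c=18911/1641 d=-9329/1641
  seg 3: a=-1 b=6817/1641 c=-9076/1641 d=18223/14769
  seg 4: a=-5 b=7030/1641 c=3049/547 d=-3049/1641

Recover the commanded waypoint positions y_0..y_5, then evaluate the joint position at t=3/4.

y_0=2 y_1=3 y_2=-5 y_3=-1 y_4=-5 y_5=3
S(3/4) = 47787/8752

y_0 = S_0(0) = a_0 = 2
y_1 = S_1(0) = a_1 = 3
y_2 = S_2(0) = a_2 = -5
y_3 = S_3(0) = a_3 = -1
y_4 = S_4(0) = a_4 = -5
y_5 = S_4(1) = 3
t_q=3/4 is in segment 0 (τ=3/4); S_0(τ)=47787/8752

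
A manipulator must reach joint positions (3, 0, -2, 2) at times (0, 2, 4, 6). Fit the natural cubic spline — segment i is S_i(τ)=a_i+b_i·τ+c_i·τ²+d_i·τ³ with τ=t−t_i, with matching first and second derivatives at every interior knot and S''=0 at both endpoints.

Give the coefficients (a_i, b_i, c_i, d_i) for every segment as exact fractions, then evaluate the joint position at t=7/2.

  seg 0: a=3 b=-43/30 c=0 d=-1/60
  seg 1: a=0 b=-49/30 c=-1/10 d=5/24
  seg 2: a=-2 b=7/15 c=23/20 d=-23/120
S(7/2) = -631/320

Δ: Δ0=-3/2, Δ1=-1, Δ2=2
row 1: diag=8, rhs=3; c'=1/4, d'=3/8
row 2: denom=8−2·1/4=15/2; d'=(18−2·3/8)/(15/2)=23/10
back: M2=23/10
back: M1=3/8−1/4·23/10=-1/5
M: M0=0, M1=-1/5, M2=23/10, M3=0
seg 0: a=3, c=M0/2=0, d=(M1−M0)/(6·2)=-1/60, b=Δ0−h0·(2M0+M1)/6=-43/30
seg 1: a=0, c=M1/2=-1/10, d=(M2−M1)/(6·2)=5/24, b=Δ1−h1·(2M1+M2)/6=-49/30
seg 2: a=-2, c=M2/2=23/20, d=(M3−M2)/(6·2)=-23/120, b=Δ2−h2·(2M2+M3)/6=7/15
t_q=7/2 → seg 1, τ=3/2; S=0+-49/30·τ+-1/10·τ²+5/24·τ³=-631/320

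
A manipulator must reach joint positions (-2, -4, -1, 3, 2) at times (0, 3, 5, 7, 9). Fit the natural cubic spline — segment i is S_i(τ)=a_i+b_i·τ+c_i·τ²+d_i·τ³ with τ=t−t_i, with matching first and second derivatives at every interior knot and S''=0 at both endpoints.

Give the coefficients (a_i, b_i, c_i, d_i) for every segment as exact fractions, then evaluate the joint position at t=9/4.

Δ: Δ0=-2/3, Δ1=3/2, Δ2=2, Δ3=-1/2
row 1: diag=10, rhs=13; c'=1/5, d'=13/10
row 2: denom=8−2·1/5=38/5; d'=(3−2·13/10)/(38/5)=1/19
row 3: denom=8−2·5/19=142/19; d'=(-15−2·1/19)/(142/19)=-287/142
back: M3=-287/142
back: M2=1/19−5/19·-287/142=83/142
back: M1=13/10−1/5·83/142=84/71
M: M0=0, M1=84/71, M2=83/142, M3=-287/142, M4=0
seg 0: a=-2, c=M0/2=0, d=(M1−M0)/(6·3)=14/213, b=Δ0−h0·(2M0+M1)/6=-268/213
seg 1: a=-4, c=M1/2=42/71, d=(M2−M1)/(6·2)=-85/1704, b=Δ1−h1·(2M1+M2)/6=110/213
seg 2: a=-1, c=M2/2=83/284, d=(M3−M2)/(6·2)=-185/852, b=Δ2−h2·(2M2+M3)/6=973/426
seg 3: a=3, c=M3/2=-287/284, d=(M4−M3)/(6·2)=287/1704, b=Δ3−h3·(2M3+M4)/6=361/426
t_q=9/4 → seg 0, τ=9/4; S=-2+-268/213·τ+0·τ²+14/213·τ³=-9275/2272

  seg 0: a=-2 b=-268/213 c=0 d=14/213
  seg 1: a=-4 b=110/213 c=42/71 d=-85/1704
  seg 2: a=-1 b=973/426 c=83/284 d=-185/852
  seg 3: a=3 b=361/426 c=-287/284 d=287/1704
S(9/4) = -9275/2272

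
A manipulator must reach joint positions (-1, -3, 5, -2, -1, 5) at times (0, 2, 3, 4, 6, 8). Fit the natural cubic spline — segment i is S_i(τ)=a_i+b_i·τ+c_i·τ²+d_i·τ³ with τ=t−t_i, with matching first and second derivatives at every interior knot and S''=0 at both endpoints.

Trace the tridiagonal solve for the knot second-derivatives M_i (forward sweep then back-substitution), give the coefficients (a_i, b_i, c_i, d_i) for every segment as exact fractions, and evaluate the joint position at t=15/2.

Δ: Δ0=-1, Δ1=8, Δ2=-7, Δ3=1/2, Δ4=3
row 1: diag=6, rhs=54; c'=1/6, d'=9
row 2: denom=4−1·1/6=23/6; d'=(-90−1·9)/(23/6)=-594/23
row 3: denom=6−1·6/23=132/23; d'=(45−1·-594/23)/(132/23)=543/44
row 4: denom=8−2·23/66=241/33; d'=(15−2·543/44)/(241/33)=-639/482
back: M4=-639/482
back: M3=543/44−23/66·-639/482=6171/482
back: M2=-594/23−6/23·6171/482=-7029/241
back: M1=9−1/6·-7029/241=6681/482
M: M0=0, M1=6681/482, M2=-7029/241, M3=6171/482, M4=-639/482, M5=0
seg 0: a=-1, c=M0/2=0, d=(M1−M0)/(6·2)=2227/1928, b=Δ0−h0·(2M0+M1)/6=-2709/482
seg 1: a=-3, c=M1/2=6681/964, d=(M2−M1)/(6·1)=-6913/964, b=Δ1−h1·(2M1+M2)/6=1986/241
seg 2: a=5, c=M2/2=-7029/482, d=(M3−M2)/(6·1)=6743/964, b=Δ2−h2·(2M2+M3)/6=567/964
seg 3: a=-2, c=M3/2=6171/964, d=(M4−M3)/(6·2)=-1135/964, b=Δ3−h3·(2M3+M4)/6=-1830/241
seg 4: a=-1, c=M4/2=-639/964, d=(M5−M4)/(6·2)=213/1928, b=Δ4−h4·(2M4+M5)/6=936/241
t_q=15/2 → seg 4, τ=3/2; S=-1+936/241·τ+-639/964·τ²+213/1928·τ³=57179/15424

  seg 0: a=-1 b=-2709/482 c=0 d=2227/1928
  seg 1: a=-3 b=1986/241 c=6681/964 d=-6913/964
  seg 2: a=5 b=567/964 c=-7029/482 d=6743/964
  seg 3: a=-2 b=-1830/241 c=6171/964 d=-1135/964
  seg 4: a=-1 b=936/241 c=-639/964 d=213/1928
S(15/2) = 57179/15424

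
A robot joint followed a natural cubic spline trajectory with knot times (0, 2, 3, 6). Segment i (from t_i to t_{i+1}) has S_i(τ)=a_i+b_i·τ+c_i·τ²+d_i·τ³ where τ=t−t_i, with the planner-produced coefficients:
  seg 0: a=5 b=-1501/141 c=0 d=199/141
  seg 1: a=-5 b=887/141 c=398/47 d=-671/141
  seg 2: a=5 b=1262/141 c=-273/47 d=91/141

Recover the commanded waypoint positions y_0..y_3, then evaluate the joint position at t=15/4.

y_0 = S_0(0) = a_0 = 5
y_1 = S_1(0) = a_1 = -5
y_2 = S_2(0) = a_2 = 5
y_3 = S_2(3) = -3
t_q=15/4 is in segment 2 (τ=3/4); S_2(τ)=26223/3008

y_0=5 y_1=-5 y_2=5 y_3=-3
S(15/4) = 26223/3008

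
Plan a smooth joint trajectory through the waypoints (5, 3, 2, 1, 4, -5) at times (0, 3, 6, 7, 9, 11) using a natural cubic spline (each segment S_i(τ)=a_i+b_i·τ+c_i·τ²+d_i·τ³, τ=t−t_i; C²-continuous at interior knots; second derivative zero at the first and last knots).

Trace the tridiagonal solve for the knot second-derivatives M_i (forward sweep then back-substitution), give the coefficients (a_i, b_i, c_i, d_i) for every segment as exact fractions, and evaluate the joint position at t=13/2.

Δ: Δ0=-2/3, Δ1=-1/3, Δ2=-1, Δ3=3/2, Δ4=-9/2
row 1: diag=12, rhs=2; c'=1/4, d'=1/6
row 2: denom=8−3·1/4=29/4; d'=(-4−3·1/6)/(29/4)=-18/29
row 3: denom=6−1·4/29=170/29; d'=(15−1·-18/29)/(170/29)=453/170
row 4: denom=8−2·29/85=622/85; d'=(-36−2·453/170)/(622/85)=-3513/622
back: M4=-3513/622
back: M3=453/170−29/85·-3513/622=1428/311
back: M2=-18/29−4/29·1428/311=-390/311
back: M1=1/6−1/4·-390/311=448/933
M: M0=0, M1=448/933, M2=-390/311, M3=1428/311, M4=-3513/622, M5=0
seg 0: a=5, c=M0/2=0, d=(M1−M0)/(6·3)=224/8397, b=Δ0−h0·(2M0+M1)/6=-282/311
seg 1: a=3, c=M1/2=224/933, d=(M2−M1)/(6·3)=-809/8397, b=Δ1−h1·(2M1+M2)/6=-58/311
seg 2: a=2, c=M2/2=-195/311, d=(M3−M2)/(6·1)=303/311, b=Δ2−h2·(2M2+M3)/6=-419/311
seg 3: a=1, c=M3/2=714/311, d=(M4−M3)/(6·2)=-2123/2488, b=Δ3−h3·(2M3+M4)/6=100/311
seg 4: a=4, c=M4/2=-3513/1244, d=(M5−M4)/(6·2)=1171/2488, b=Δ4−h4·(2M4+M5)/6=-457/622
t_q=13/2 → seg 2, τ=1/2; S=2+-419/311·τ+-195/311·τ²+303/311·τ³=3213/2488

  seg 0: a=5 b=-282/311 c=0 d=224/8397
  seg 1: a=3 b=-58/311 c=224/933 d=-809/8397
  seg 2: a=2 b=-419/311 c=-195/311 d=303/311
  seg 3: a=1 b=100/311 c=714/311 d=-2123/2488
  seg 4: a=4 b=-457/622 c=-3513/1244 d=1171/2488
S(13/2) = 3213/2488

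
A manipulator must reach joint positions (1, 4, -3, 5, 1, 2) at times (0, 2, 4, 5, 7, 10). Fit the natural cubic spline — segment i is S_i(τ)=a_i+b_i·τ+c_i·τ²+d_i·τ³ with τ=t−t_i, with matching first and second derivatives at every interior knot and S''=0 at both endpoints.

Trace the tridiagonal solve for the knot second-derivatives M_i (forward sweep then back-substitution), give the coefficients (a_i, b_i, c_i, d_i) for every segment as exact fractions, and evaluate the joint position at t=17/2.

Δ: Δ0=3/2, Δ1=-7/2, Δ2=8, Δ3=-2, Δ4=1/3
row 1: diag=8, rhs=-30; c'=1/4, d'=-15/4
row 2: denom=6−2·1/4=11/2; d'=(69−2·-15/4)/(11/2)=153/11
row 3: denom=6−1·2/11=64/11; d'=(-60−1·153/11)/(64/11)=-813/64
row 4: denom=10−2·11/32=149/16; d'=(14−2·-813/64)/(149/16)=1261/298
back: M4=1261/298
back: M3=-813/64−11/32·1261/298=-4219/298
back: M2=153/11−2/11·-4219/298=2456/149
back: M1=-15/4−1/4·2456/149=-4691/596
M: M0=0, M1=-4691/596, M2=2456/149, M3=-4219/298, M4=1261/298, M5=0
seg 0: a=1, c=M0/2=0, d=(M1−M0)/(6·2)=-4691/7152, b=Δ0−h0·(2M0+M1)/6=7373/1788
seg 1: a=4, c=M1/2=-4691/1192, d=(M2−M1)/(6·2)=14515/7152, b=Δ1−h1·(2M1+M2)/6=-1675/447
seg 2: a=-3, c=M2/2=1228/149, d=(M3−M2)/(6·1)=-9131/1788, b=Δ2−h2·(2M2+M3)/6=8699/1788
seg 3: a=5, c=M3/2=-4219/596, d=(M4−M3)/(6·2)=685/447, b=Δ3−h3·(2M3+M4)/6=5389/894
seg 4: a=1, c=M4/2=1261/596, d=(M5−M4)/(6·3)=-1261/5364, b=Δ4−h4·(2M4+M5)/6=-3485/894
t_q=17/2 → seg 4, τ=3/2; S=1+-3485/894·τ+1261/596·τ²+-1261/5364·τ³=-4197/4768

  seg 0: a=1 b=7373/1788 c=0 d=-4691/7152
  seg 1: a=4 b=-1675/447 c=-4691/1192 d=14515/7152
  seg 2: a=-3 b=8699/1788 c=1228/149 d=-9131/1788
  seg 3: a=5 b=5389/894 c=-4219/596 d=685/447
  seg 4: a=1 b=-3485/894 c=1261/596 d=-1261/5364
S(17/2) = -4197/4768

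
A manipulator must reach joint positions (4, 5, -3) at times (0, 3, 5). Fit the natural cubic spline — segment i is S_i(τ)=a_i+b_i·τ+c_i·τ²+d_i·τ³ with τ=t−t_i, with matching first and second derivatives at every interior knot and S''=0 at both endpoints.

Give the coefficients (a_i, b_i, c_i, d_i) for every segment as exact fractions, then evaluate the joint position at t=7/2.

Δ: Δ0=1/3, Δ1=-4
row 1: diag=10, rhs=-26; c'=1/5, d'=-13/5
back: M1=-13/5
M: M0=0, M1=-13/5, M2=0
seg 0: a=4, c=M0/2=0, d=(M1−M0)/(6·3)=-13/90, b=Δ0−h0·(2M0+M1)/6=49/30
seg 1: a=5, c=M1/2=-13/10, d=(M2−M1)/(6·2)=13/60, b=Δ1−h1·(2M1+M2)/6=-34/15
t_q=7/2 → seg 1, τ=1/2; S=5+-34/15·τ+-13/10·τ²+13/60·τ³=571/160

  seg 0: a=4 b=49/30 c=0 d=-13/90
  seg 1: a=5 b=-34/15 c=-13/10 d=13/60
S(7/2) = 571/160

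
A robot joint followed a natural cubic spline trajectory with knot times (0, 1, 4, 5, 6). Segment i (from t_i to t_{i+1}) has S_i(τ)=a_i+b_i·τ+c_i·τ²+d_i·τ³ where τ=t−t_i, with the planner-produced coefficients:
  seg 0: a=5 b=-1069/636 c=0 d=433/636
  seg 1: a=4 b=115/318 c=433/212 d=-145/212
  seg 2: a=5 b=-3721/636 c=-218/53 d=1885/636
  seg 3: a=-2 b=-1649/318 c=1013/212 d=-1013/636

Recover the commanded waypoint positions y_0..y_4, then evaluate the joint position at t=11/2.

y_0=5 y_1=4 y_2=5 y_3=-2 y_4=-4
S(11/2) = -6101/1696

y_0 = S_0(0) = a_0 = 5
y_1 = S_1(0) = a_1 = 4
y_2 = S_2(0) = a_2 = 5
y_3 = S_3(0) = a_3 = -2
y_4 = S_3(1) = -4
t_q=11/2 is in segment 3 (τ=1/2); S_3(τ)=-6101/1696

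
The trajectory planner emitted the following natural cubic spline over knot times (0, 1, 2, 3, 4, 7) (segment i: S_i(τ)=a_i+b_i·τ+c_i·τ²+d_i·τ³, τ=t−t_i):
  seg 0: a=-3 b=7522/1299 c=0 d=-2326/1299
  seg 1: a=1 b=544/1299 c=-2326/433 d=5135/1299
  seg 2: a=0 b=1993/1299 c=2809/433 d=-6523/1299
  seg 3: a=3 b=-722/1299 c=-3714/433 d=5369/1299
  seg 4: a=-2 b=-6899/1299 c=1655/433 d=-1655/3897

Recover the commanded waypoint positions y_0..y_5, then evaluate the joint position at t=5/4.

y_0=-3 y_1=1 y_2=0 y_3=3 y_4=-2 y_5=5
S(5/4) = 23021/27712

y_0 = S_0(0) = a_0 = -3
y_1 = S_1(0) = a_1 = 1
y_2 = S_2(0) = a_2 = 0
y_3 = S_3(0) = a_3 = 3
y_4 = S_4(0) = a_4 = -2
y_5 = S_4(3) = 5
t_q=5/4 is in segment 1 (τ=1/4); S_1(τ)=23021/27712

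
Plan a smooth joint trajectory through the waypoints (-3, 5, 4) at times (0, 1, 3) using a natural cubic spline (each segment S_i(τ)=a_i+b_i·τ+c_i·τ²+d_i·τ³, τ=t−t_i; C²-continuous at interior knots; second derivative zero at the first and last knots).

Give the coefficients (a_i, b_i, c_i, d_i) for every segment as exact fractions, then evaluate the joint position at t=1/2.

  seg 0: a=-3 b=113/12 c=0 d=-17/12
  seg 1: a=5 b=31/6 c=-17/4 d=17/24
S(1/2) = 49/32

Δ: Δ0=8, Δ1=-1/2
row 1: diag=6, rhs=-51; c'=1/3, d'=-17/2
back: M1=-17/2
M: M0=0, M1=-17/2, M2=0
seg 0: a=-3, c=M0/2=0, d=(M1−M0)/(6·1)=-17/12, b=Δ0−h0·(2M0+M1)/6=113/12
seg 1: a=5, c=M1/2=-17/4, d=(M2−M1)/(6·2)=17/24, b=Δ1−h1·(2M1+M2)/6=31/6
t_q=1/2 → seg 0, τ=1/2; S=-3+113/12·τ+0·τ²+-17/12·τ³=49/32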